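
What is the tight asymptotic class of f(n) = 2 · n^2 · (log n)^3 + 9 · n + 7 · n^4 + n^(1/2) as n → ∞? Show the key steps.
f(n) ∈ Θ(n^4)

Compare the terms by growth order. For large n, n^a · (log n)^b dominates n^a' · (log n)^b' iff a > a', or (a = a' and b > b'). Ranking the 4 terms shows the dominant one is 7 · n^4. Hence f(n) ∈ Θ(n^4).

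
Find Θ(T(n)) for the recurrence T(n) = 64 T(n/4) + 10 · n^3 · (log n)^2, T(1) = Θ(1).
T(n) = Θ(n^3 · (log n)^3)

Here log_4 64 = 3 and f(n) = 10 · n^3 · (log n)^2 = Θ(n^(log_4 64) · (log n)^2). This is the extended Case 2 of the master theorem (f matches the critical exponent up to log factors), giving T(n) = Θ(n^(log_4 64) · (log n)^(2+1)) = Θ(n^3 · (log n)^3).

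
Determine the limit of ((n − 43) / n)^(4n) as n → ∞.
lim = e^(−172)

Rewrite as (1 − 43/n)^(4n). By the standard limit (1 + x/n)^n → e^x, we have (1 − 43/n)^n → e^(−43), and raising to the 4th power gives e^(−172).
More precisely, ln[(1 − 43/n)^(4n)] = 4n · ln(1 − 43/n) = 4n · (-43/n + O(1/n^2)) = -172 + O(1/n) → -172.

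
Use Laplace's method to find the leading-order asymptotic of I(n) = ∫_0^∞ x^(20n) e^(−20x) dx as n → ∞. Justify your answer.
I(n) ~ (sqrt(2π·20n) / 20) · (20n/(20e))^(20n)

Write the integrand as exp(20n ln x − 20x) and set f(x) = 20n ln x − 20x. Then f'(x) = 20n/x − 20 = 0 at x* = 20n/20, and f''(x*) = −20n/x*^2 = −20^2/(20n). Laplace's method (interior maximum) gives
  I(n) ~ e^(f(x*)) · sqrt(2π / |f''(x*)|)
        = exp(20n ln(20n/20) − 20n) · sqrt(2π · 20n / 20^2)
        = (20n/20)^(20n) e^(−20n) · sqrt(2π·20n) / 20
        = (sqrt(2π·20n) / 20) · (20n/(20e))^(20n).
This matches Γ(20n+1)/20^(20n+1) with Stirling applied to Γ.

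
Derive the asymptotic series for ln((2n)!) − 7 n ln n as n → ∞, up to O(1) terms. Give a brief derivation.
ln((2n)!) − 7 n ln n = −5 n ln n + 2(ln 2 − 1) n + (1/2) ln(2π·2n) + O(1/n)

Stirling: ln((2n)!) = 2n ln(2n) − 2n + (1/2) ln(2π·2n) + O(1/n).
Expand 2n ln(2n) = 2n (ln n + ln 2) = 2n ln n + 2n ln 2.
Subtract 7n ln n: leading term is (2 − 7) n ln n = −5 n ln n. The next term is 2n ln 2 − 2n = 2(ln 2 − 1) n. Then the (1/2) ln(2π·2n) correction.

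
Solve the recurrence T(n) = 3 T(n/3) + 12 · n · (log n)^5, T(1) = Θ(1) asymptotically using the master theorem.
T(n) = Θ(n · (log n)^6)

Here log_3 3 = 1 and f(n) = 12 · n · (log n)^5 = Θ(n^(log_3 3) · (log n)^5). This is the extended Case 2 of the master theorem (f matches the critical exponent up to log factors), giving T(n) = Θ(n^(log_3 3) · (log n)^(5+1)) = Θ(n · (log n)^6).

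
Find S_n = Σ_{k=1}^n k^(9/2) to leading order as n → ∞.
S_n ~ (2/11) · n^(11/2)

Integral comparison: Σ_{k=1}^n k^(9/2) = ∫_0^n x^(9/2) dx + O(n^(9/2)). The integral is n^(1 + 9/2) / (1 + 9/2) = n^((9+2)/2) / ((9+2)/2) = (2/11) · n^(11/2).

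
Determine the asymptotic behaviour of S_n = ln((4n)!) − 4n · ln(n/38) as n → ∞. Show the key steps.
S_n ~ 4n · (ln 152 − 1) + O(ln n)

Stirling: ln((4n)!) = 4n ln(4n) − 4n + O(ln n).
  S_n = 4n ln(4n) − 4n − 4n ln(n/38) + O(ln n)
      = 4n ln(4n) − 4n ln n + 4n ln 38 − 4n + O(ln n)
      = 4n ln 4 + 4n ln 38 − 4n + O(ln n)
      = 4n (ln 152 − 1) + O(ln n).
Numerically ln(152) − 1 ≈ 4.0239.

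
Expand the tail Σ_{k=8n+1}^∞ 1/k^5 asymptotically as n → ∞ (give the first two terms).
Σ_{k>8n} 1/k^5 = 1/(4 · (8n)^4) − 1/(2 · (8n)^5) + O(1/(8n)^6)

Compare to the integral: ∫_{8n}^∞ x^(−5) dx = [−x^(−4)/4]_{8n}^∞ = 1/((5−1)·(8n)^4). The Euler-Maclaurin correction adds −f(8n)/2 = −1/(2·(8n)^5). Euler-Maclaurin then gives
  Σ_{k>8n} 1/k^5 = ∫_{8n}^∞ dx/x^5 − 1/(2·(8n)^5) + O(1/(8n)^6).
(Equivalently this is ζ(5) − Σ_{k≤8n} 1/k^5.)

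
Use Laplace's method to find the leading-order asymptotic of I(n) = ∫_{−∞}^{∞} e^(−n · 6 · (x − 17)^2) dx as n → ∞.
I(n) = sqrt(π/(6n))

Here φ(x) = 6 · (x − 17)^2 has its unique minimum at x* = 17 with φ(x*) = 0 and φ''(x*) = 12. Laplace's method gives
  I(n) ~ e^(−n φ(x*)) · sqrt(2π / (n · φ''(x*))) = sqrt(2π / (12n)) = sqrt(π/(6n)).
This is exact: substituting u = (x − 17)·sqrt(6n) gives I(n) = (1/sqrt(6n)) ∫_{−∞}^{∞} e^(−u^2) du = sqrt(π/(6n)).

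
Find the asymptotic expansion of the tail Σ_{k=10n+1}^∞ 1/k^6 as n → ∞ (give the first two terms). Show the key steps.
Σ_{k>10n} 1/k^6 = 1/(5 · (10n)^5) − 1/(2 · (10n)^6) + O(1/(10n)^7)

Compare to the integral: ∫_{10n}^∞ x^(−6) dx = [−x^(−5)/5]_{10n}^∞ = 1/((6−1)·(10n)^5). The Euler-Maclaurin correction adds −f(10n)/2 = −1/(2·(10n)^6). Euler-Maclaurin then gives
  Σ_{k>10n} 1/k^6 = ∫_{10n}^∞ dx/x^6 − 1/(2·(10n)^6) + O(1/(10n)^7).
(Equivalently this is ζ(6) − Σ_{k≤10n} 1/k^6.)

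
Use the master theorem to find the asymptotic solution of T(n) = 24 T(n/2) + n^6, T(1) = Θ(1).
T(n) = Θ(n^6)

log_2 24 ≈ 4.585. f(n) = n^6 dominates n^(log_2 24) since 6 > 4.585, and the regularity condition a·f(n/b) = 24·(n/2)^6 = (24/64)·n^6 ≤ c·f(n) holds with c = 24/64 ≈ 0.375 < 1. So this is Case 3: T(n) = Θ(f(n)) = Θ(n^6).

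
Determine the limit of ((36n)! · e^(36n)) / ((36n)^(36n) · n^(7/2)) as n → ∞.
lim = 0

Stirling: (36n)! ~ sqrt(2π·36n) · (36n/e)^(36n). Hence
  (36n)! · e^(36n) / (36n)^(36n) ~ sqrt(2π·36n).
Dividing by n^(7/2): sqrt(2π·36n) / n^(7/2) = sqrt(2π·36) · n^((1−7)/2), so the expression behaves like sqrt(2π·36) · n^((1−7)/2) → 0.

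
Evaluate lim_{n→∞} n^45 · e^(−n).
lim = 0

Exponentials with base > 1 dominate every fixed polynomial: for any fixed c, n^c / e^n → 0 as n → ∞ (e.g. by the ratio test, or since e^n grows faster than any power of n). Hence n^45 · e^(−n) = n^45 / e^n → 0.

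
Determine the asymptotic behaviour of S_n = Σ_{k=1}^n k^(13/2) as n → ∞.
S_n ~ (2/15) · n^(15/2)

Integral comparison: Σ_{k=1}^n k^(13/2) = ∫_0^n x^(13/2) dx + O(n^(13/2)). The integral is n^(1 + 13/2) / (1 + 13/2) = n^((13+2)/2) / ((13+2)/2) = (2/15) · n^(15/2).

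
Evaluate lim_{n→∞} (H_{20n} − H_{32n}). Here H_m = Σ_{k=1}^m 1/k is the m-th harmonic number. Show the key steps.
lim = ln(20/32) = ln(5/8)

Euler-Maclaurin gives H_m = ln m + γ + 1/(2m) + O(1/m^2). The γ and O(1/m) terms cancel in the difference:
  H_{20n} − H_{32n} = ln(20n) − ln(32n) + O(1/n) = ln(20/32) + O(1/n).
Hence the limit is ln(20/32) = ln(5/8).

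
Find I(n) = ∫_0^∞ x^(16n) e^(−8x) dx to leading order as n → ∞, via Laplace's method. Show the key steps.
I(n) ~ (sqrt(2π·16n) / 8) · (16n/(8e))^(16n)

Write the integrand as exp(16n ln x − 8x) and set f(x) = 16n ln x − 8x. Then f'(x) = 16n/x − 8 = 0 at x* = 16n/8, and f''(x*) = −16n/x*^2 = −8^2/(16n). Laplace's method (interior maximum) gives
  I(n) ~ e^(f(x*)) · sqrt(2π / |f''(x*)|)
        = exp(16n ln(16n/8) − 16n) · sqrt(2π · 16n / 8^2)
        = (16n/8)^(16n) e^(−16n) · sqrt(2π·16n) / 8
        = (sqrt(2π·16n) / 8) · (16n/(8e))^(16n).
This matches Γ(16n+1)/8^(16n+1) with Stirling applied to Γ.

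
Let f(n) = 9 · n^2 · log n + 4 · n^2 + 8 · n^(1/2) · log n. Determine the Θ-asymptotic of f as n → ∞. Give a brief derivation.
f(n) ∈ Θ(n^2 · log n)

Compare the terms by growth order. For large n, n^a · (log n)^b dominates n^a' · (log n)^b' iff a > a', or (a = a' and b > b'). Ranking the 3 terms shows the dominant one is 9 · n^2 · log n. Hence f(n) ∈ Θ(n^2 · log n).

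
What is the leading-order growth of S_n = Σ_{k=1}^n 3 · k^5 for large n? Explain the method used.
S_n ~ n^6 / 2

By integral comparison (Euler-Maclaurin), Σ_{k=1}^n 3 · k^5 = 3 · ∫_0^n x^5 dx + O(n^5) = 3 · n^6/6 = n^6 / 2 + O(n^5). (Equivalently, Faulhaber's formula gives the same leading term.)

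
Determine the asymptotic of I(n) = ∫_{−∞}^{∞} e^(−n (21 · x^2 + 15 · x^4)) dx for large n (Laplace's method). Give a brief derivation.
I(n) ~ sqrt(π/(21n))

φ(x) = 21 · x^2 + 15 · x^4 has its unique global minimum at x* = 0 (since φ'(x) = 42x + 60x^3 = 0 only at x = 0 for real x with both coefficients positive, and φ → ∞ as |x| → ∞). At x* = 0, φ(0) = 0 and φ''(0) = 42. Laplace's method then gives
  I(n) ~ sqrt(2π / (n · φ''(0))) · e^(−n φ(0)) = sqrt(2π / (42n)) = sqrt(π/(21n)).
The 15 · x^4 term contributes only at subleading order (an O(1/n) relative correction).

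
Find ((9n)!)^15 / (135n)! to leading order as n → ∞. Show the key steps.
((9n)!)^15/(135n)! ~ ((2π·9n)^(14/2) / sqrt(15)) · 15^(−15·9n)  →  0

Write N = 9n. Stirling: N! ~ sqrt(2π N)(N/e)^N and (15N)! ~ sqrt(2π·15N)·(15N/e)^(15N).
  (N!)^15/(15N)! ~ (2π N)^(15/2) (N/e)^(15N) / [sqrt(2π·15N) (15N/e)^(15N)]
     = (2π N)^(15/2) / sqrt(2π·15N) · (N/(15N))^(15N)
     = (2π N)^((15−1)/2) / sqrt(15) · 15^(−15N).
Since 15^15 > 1, the factor 15^(−15N) decays exponentially, so the ratio → 0. Substituting N = 9n gives the stated form.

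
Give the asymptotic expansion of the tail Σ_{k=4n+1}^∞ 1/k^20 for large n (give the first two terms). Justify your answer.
Σ_{k>4n} 1/k^20 = 1/(19 · (4n)^19) − 1/(2 · (4n)^20) + O(1/(4n)^21)

Compare to the integral: ∫_{4n}^∞ x^(−20) dx = [−x^(−19)/19]_{4n}^∞ = 1/((20−1)·(4n)^19). The Euler-Maclaurin correction adds −f(4n)/2 = −1/(2·(4n)^20). Euler-Maclaurin then gives
  Σ_{k>4n} 1/k^20 = ∫_{4n}^∞ dx/x^20 − 1/(2·(4n)^20) + O(1/(4n)^21).
(Equivalently this is ζ(20) − Σ_{k≤4n} 1/k^20.)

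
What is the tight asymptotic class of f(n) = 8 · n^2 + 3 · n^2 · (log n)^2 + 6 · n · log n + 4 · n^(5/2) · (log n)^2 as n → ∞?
f(n) ∈ Θ(n^(5/2) · (log n)^2)

Compare the terms by growth order. For large n, n^a · (log n)^b dominates n^a' · (log n)^b' iff a > a', or (a = a' and b > b'). Ranking the 4 terms shows the dominant one is 4 · n^(5/2) · (log n)^2. Hence f(n) ∈ Θ(n^(5/2) · (log n)^2).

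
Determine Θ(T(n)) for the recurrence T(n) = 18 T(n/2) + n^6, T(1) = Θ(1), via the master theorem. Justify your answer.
T(n) = Θ(n^6)

log_2 18 ≈ 4.170. f(n) = n^6 dominates n^(log_2 18) since 6 > 4.170, and the regularity condition a·f(n/b) = 18·(n/2)^6 = (18/64)·n^6 ≤ c·f(n) holds with c = 18/64 ≈ 0.281 < 1. So this is Case 3: T(n) = Θ(f(n)) = Θ(n^6).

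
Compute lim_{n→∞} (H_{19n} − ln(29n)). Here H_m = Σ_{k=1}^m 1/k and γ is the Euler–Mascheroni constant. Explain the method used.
lim = ln(19/29) + γ

By Euler-Maclaurin, H_m = ln m + γ + O(1/m). So
  H_{19n} − ln(29n) = ln(19n) + γ − ln(29n) + O(1/n)
                       = ln(19/29) + γ + O(1/n).
Hence the limit is ln(19/29) + γ.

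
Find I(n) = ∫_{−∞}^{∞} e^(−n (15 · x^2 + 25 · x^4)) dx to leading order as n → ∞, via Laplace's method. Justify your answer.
I(n) ~ sqrt(π/(15n))

φ(x) = 15 · x^2 + 25 · x^4 has its unique global minimum at x* = 0 (since φ'(x) = 30x + 100x^3 = 0 only at x = 0 for real x with both coefficients positive, and φ → ∞ as |x| → ∞). At x* = 0, φ(0) = 0 and φ''(0) = 30. Laplace's method then gives
  I(n) ~ sqrt(2π / (n · φ''(0))) · e^(−n φ(0)) = sqrt(2π / (30n)) = sqrt(π/(15n)).
The 25 · x^4 term contributes only at subleading order (an O(1/n) relative correction).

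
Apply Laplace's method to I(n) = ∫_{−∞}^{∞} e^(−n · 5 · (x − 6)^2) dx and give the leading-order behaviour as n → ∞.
I(n) = sqrt(π/(5n))

Here φ(x) = 5 · (x − 6)^2 has its unique minimum at x* = 6 with φ(x*) = 0 and φ''(x*) = 10. Laplace's method gives
  I(n) ~ e^(−n φ(x*)) · sqrt(2π / (n · φ''(x*))) = sqrt(2π / (10n)) = sqrt(π/(5n)).
This is exact: substituting u = (x − 6)·sqrt(5n) gives I(n) = (1/sqrt(5n)) ∫_{−∞}^{∞} e^(−u^2) du = sqrt(π/(5n)).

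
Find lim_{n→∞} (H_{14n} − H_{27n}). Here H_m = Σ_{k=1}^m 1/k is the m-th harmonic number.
lim = ln(14/27)

Euler-Maclaurin gives H_m = ln m + γ + 1/(2m) + O(1/m^2). The γ and O(1/m) terms cancel in the difference:
  H_{14n} − H_{27n} = ln(14n) − ln(27n) + O(1/n) = ln(14/27) + O(1/n).
Hence the limit is ln(14/27).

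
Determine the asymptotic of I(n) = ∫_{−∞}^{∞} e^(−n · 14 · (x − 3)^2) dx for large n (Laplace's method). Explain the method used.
I(n) = sqrt(π/(14n))

Here φ(x) = 14 · (x − 3)^2 has its unique minimum at x* = 3 with φ(x*) = 0 and φ''(x*) = 28. Laplace's method gives
  I(n) ~ e^(−n φ(x*)) · sqrt(2π / (n · φ''(x*))) = sqrt(2π / (28n)) = sqrt(π/(14n)).
This is exact: substituting u = (x − 3)·sqrt(14n) gives I(n) = (1/sqrt(14n)) ∫_{−∞}^{∞} e^(−u^2) du = sqrt(π/(14n)).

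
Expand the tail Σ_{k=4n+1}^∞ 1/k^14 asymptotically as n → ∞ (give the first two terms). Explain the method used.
Σ_{k>4n} 1/k^14 = 1/(13 · (4n)^13) − 1/(2 · (4n)^14) + O(1/(4n)^15)

Compare to the integral: ∫_{4n}^∞ x^(−14) dx = [−x^(−13)/13]_{4n}^∞ = 1/((14−1)·(4n)^13). The Euler-Maclaurin correction adds −f(4n)/2 = −1/(2·(4n)^14). Euler-Maclaurin then gives
  Σ_{k>4n} 1/k^14 = ∫_{4n}^∞ dx/x^14 − 1/(2·(4n)^14) + O(1/(4n)^15).
(Equivalently this is ζ(14) − Σ_{k≤4n} 1/k^14.)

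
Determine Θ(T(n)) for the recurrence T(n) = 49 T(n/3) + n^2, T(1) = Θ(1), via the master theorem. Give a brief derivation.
T(n) = Θ(n^(log_3 49))

Master theorem: compare f(n) = n^2 to n^(log_3 49) where log_3 49 ≈ 3.542. Since 2 < log_3 49, we have f(n) = O(n^(log_3 49 − ε)) for some ε > 0 — Case 1. Hence T(n) = Θ(n^(log_3 49)).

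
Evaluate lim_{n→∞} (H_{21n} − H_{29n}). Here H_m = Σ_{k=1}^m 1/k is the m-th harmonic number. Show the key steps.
lim = ln(21/29)

Euler-Maclaurin gives H_m = ln m + γ + 1/(2m) + O(1/m^2). The γ and O(1/m) terms cancel in the difference:
  H_{21n} − H_{29n} = ln(21n) − ln(29n) + O(1/n) = ln(21/29) + O(1/n).
Hence the limit is ln(21/29).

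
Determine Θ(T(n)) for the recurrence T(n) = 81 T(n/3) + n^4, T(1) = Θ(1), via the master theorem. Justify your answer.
T(n) = Θ(n^4 log n)

log_3 81 = 4, and f(n) = n^4 = Θ(n^(log_3 81)). This is Case 2 of the master theorem: T(n) = Θ(f(n) · log n) = Θ(n^4 log n).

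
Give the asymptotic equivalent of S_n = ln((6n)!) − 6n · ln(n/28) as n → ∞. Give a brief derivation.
S_n ~ 6n · (ln 168 − 1) + O(ln n)

Stirling: ln((6n)!) = 6n ln(6n) − 6n + O(ln n).
  S_n = 6n ln(6n) − 6n − 6n ln(n/28) + O(ln n)
      = 6n ln(6n) − 6n ln n + 6n ln 28 − 6n + O(ln n)
      = 6n ln 6 + 6n ln 28 − 6n + O(ln n)
      = 6n (ln 168 − 1) + O(ln n).
Numerically ln(168) − 1 ≈ 4.1240.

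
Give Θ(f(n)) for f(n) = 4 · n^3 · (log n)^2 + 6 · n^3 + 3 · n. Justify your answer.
f(n) ∈ Θ(n^3 · (log n)^2)

Compare the terms by growth order. For large n, n^a · (log n)^b dominates n^a' · (log n)^b' iff a > a', or (a = a' and b > b'). Ranking the 3 terms shows the dominant one is 4 · n^3 · (log n)^2. Hence f(n) ∈ Θ(n^3 · (log n)^2).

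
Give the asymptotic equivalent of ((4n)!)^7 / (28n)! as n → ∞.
((4n)!)^7/(28n)! ~ ((2π·4n)^(6/2) / sqrt(7)) · 7^(−7·4n)  →  0

Write N = 4n. Stirling: N! ~ sqrt(2π N)(N/e)^N and (7N)! ~ sqrt(2π·7N)·(7N/e)^(7N).
  (N!)^7/(7N)! ~ (2π N)^(7/2) (N/e)^(7N) / [sqrt(2π·7N) (7N/e)^(7N)]
     = (2π N)^(7/2) / sqrt(2π·7N) · (N/(7N))^(7N)
     = (2π N)^((7−1)/2) / sqrt(7) · 7^(−7N).
Since 7^7 > 1, the factor 7^(−7N) decays exponentially, so the ratio → 0. Substituting N = 4n gives the stated form.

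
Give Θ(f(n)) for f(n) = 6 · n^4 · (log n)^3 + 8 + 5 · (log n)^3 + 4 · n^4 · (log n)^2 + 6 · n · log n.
f(n) ∈ Θ(n^4 · (log n)^3)

Compare the terms by growth order. For large n, n^a · (log n)^b dominates n^a' · (log n)^b' iff a > a', or (a = a' and b > b'). Ranking the 5 terms shows the dominant one is 6 · n^4 · (log n)^3. Hence f(n) ∈ Θ(n^4 · (log n)^3).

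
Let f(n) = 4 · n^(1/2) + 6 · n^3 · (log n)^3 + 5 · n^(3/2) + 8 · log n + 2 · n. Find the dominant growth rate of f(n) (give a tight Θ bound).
f(n) ∈ Θ(n^3 · (log n)^3)

Compare the terms by growth order. For large n, n^a · (log n)^b dominates n^a' · (log n)^b' iff a > a', or (a = a' and b > b'). Ranking the 5 terms shows the dominant one is 6 · n^3 · (log n)^3. Hence f(n) ∈ Θ(n^3 · (log n)^3).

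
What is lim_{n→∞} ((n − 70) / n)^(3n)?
lim = e^(−210)

Rewrite as (1 − 70/n)^(3n). By the standard limit (1 + x/n)^n → e^x, we have (1 − 70/n)^n → e^(−70), and raising to the 3rd power gives e^(−210).
More precisely, ln[(1 − 70/n)^(3n)] = 3n · ln(1 − 70/n) = 3n · (-70/n + O(1/n^2)) = -210 + O(1/n) → -210.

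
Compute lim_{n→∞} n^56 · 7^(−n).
lim = 0

Exponentials with base > 1 dominate every fixed polynomial: for any fixed c, n^c / 7^n → 0 as n → ∞ (e.g. by the ratio test, or by writing 7^n = e^(n ln 7) and noting e^(n ln 7) / n^c → ∞). Hence n^56 · 7^(−n) = n^56 / 7^n → 0.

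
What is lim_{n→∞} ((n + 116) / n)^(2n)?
lim = e^232

Rewrite as (1 + 116/n)^(2n). By the standard limit (1 + x/n)^n → e^x, we have (1 + 116/n)^n → e^116, and raising to the 2nd power gives e^232.
More precisely, ln[(1 + 116/n)^(2n)] = 2n · ln(1 + 116/n) = 2n · (116/n + O(1/n^2)) = 232 + O(1/n) → 232.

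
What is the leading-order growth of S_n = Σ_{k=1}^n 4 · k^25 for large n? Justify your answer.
S_n ~ 2 · n^26 / 13

By integral comparison (Euler-Maclaurin), Σ_{k=1}^n 4 · k^25 = 4 · ∫_0^n x^25 dx + O(n^25) = 4 · n^26/26 = 2 · n^26 / 13 + O(n^25). (Equivalently, Faulhaber's formula gives the same leading term.)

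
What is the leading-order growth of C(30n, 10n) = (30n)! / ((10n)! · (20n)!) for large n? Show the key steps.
C(30n, 10n) ~ (27/4)^(10n) · sqrt(3/(4π·10n))

Write N = 10n. Apply Stirling to each factorial:
  (3N)! ~ sqrt(2π·3N) · (3N/e)^(3N),
  N! ~ sqrt(2π N) · (N/e)^N,
  (2N)! ~ sqrt(2π·2N) · (2N/e)^(2N).
The exponential factors combine to (3N)^(3N) / (N^N · (2N)^(2N)) = 3^(3N)/2^(2N) = (3^3/2^2)^N = (27/4)^N.
The square-root prefactors combine to sqrt(2π·3N) / (sqrt(2π N)·sqrt(2π·2N)) = sqrt(3 / (2π·2·N)) = sqrt(3/(4π·10n)).
Substituting N = 10n: C(30n, 10n) ~ (27/4)^(10n) · sqrt(3/(4π·10n)).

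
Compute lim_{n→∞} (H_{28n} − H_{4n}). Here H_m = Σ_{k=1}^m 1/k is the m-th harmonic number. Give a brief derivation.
lim = ln(28/4) = ln 7

Euler-Maclaurin gives H_m = ln m + γ + 1/(2m) + O(1/m^2). The γ and O(1/m) terms cancel in the difference:
  H_{28n} − H_{4n} = ln(28n) − ln(4n) + O(1/n) = ln(28/4) + O(1/n).
Hence the limit is ln(28/4) = ln 7.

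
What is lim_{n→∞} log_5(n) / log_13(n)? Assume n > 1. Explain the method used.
lim = ln(13) / ln(5) = log_5(13)

Change of base: log_5(n) = ln n / ln 5 and log_13(n) = ln n / ln 13. The ratio is (ln n / ln 5) · (ln 13 / ln n) = ln 13 / ln 5, a constant independent of n. So the limit is ln 13 / ln 5 = log_5(13).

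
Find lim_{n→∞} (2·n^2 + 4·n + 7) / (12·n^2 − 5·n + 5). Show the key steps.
lim = 2/12 = 1/6

For large n the leading n^2 terms dominate both numerator and denominator. Dividing top and bottom by n^2, every other term tends to 0, leaving 2/12 = 1/6.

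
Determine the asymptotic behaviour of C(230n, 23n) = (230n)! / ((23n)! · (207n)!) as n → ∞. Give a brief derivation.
C(230n, 23n) ~ (10000000000/387420489)^(23n) · sqrt(5/(9π·23n))

Write N = 23n. Apply Stirling to each factorial:
  (10N)! ~ sqrt(2π·10N) · (10N/e)^(10N),
  N! ~ sqrt(2π N) · (N/e)^N,
  (9N)! ~ sqrt(2π·9N) · (9N/e)^(9N).
The exponential factors combine to (10N)^(10N) / (N^N · (9N)^(9N)) = 10^(10N)/9^(9N) = (10^10/9^9)^N = (10000000000/387420489)^N.
The square-root prefactors combine to sqrt(2π·10N) / (sqrt(2π N)·sqrt(2π·9N)) = sqrt(10 / (2π·9·N)) = sqrt(5/(9π·23n)).
Substituting N = 23n: C(230n, 23n) ~ (10000000000/387420489)^(23n) · sqrt(5/(9π·23n)).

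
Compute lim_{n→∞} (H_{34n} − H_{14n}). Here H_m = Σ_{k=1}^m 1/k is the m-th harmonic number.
lim = ln(34/14) = ln(17/7)

Euler-Maclaurin gives H_m = ln m + γ + 1/(2m) + O(1/m^2). The γ and O(1/m) terms cancel in the difference:
  H_{34n} − H_{14n} = ln(34n) − ln(14n) + O(1/n) = ln(34/14) + O(1/n).
Hence the limit is ln(34/14) = ln(17/7).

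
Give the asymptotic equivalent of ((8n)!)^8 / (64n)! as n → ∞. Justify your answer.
((8n)!)^8/(64n)! ~ ((2π·8n)^(7/2) / sqrt(8)) · 8^(−8·8n)  →  0

Write N = 8n. Stirling: N! ~ sqrt(2π N)(N/e)^N and (8N)! ~ sqrt(2π·8N)·(8N/e)^(8N).
  (N!)^8/(8N)! ~ (2π N)^(8/2) (N/e)^(8N) / [sqrt(2π·8N) (8N/e)^(8N)]
     = (2π N)^(8/2) / sqrt(2π·8N) · (N/(8N))^(8N)
     = (2π N)^((8−1)/2) / sqrt(8) · 8^(−8N).
Since 8^8 > 1, the factor 8^(−8N) decays exponentially, so the ratio → 0. Substituting N = 8n gives the stated form.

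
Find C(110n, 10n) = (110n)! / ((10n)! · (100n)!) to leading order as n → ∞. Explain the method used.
C(110n, 10n) ~ (285311670611/10000000000)^(10n) · sqrt(11/(20π·10n))

Write N = 10n. Apply Stirling to each factorial:
  (11N)! ~ sqrt(2π·11N) · (11N/e)^(11N),
  N! ~ sqrt(2π N) · (N/e)^N,
  (10N)! ~ sqrt(2π·10N) · (10N/e)^(10N).
The exponential factors combine to (11N)^(11N) / (N^N · (10N)^(10N)) = 11^(11N)/10^(10N) = (11^11/10^10)^N = (285311670611/10000000000)^N.
The square-root prefactors combine to sqrt(2π·11N) / (sqrt(2π N)·sqrt(2π·10N)) = sqrt(11 / (2π·10·N)) = sqrt(11/(20π·10n)).
Substituting N = 10n: C(110n, 10n) ~ (285311670611/10000000000)^(10n) · sqrt(11/(20π·10n)).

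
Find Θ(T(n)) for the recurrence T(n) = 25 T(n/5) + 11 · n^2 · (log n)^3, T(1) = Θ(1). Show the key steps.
T(n) = Θ(n^2 · (log n)^4)

Here log_5 25 = 2 and f(n) = 11 · n^2 · (log n)^3 = Θ(n^(log_5 25) · (log n)^3). This is the extended Case 2 of the master theorem (f matches the critical exponent up to log factors), giving T(n) = Θ(n^(log_5 25) · (log n)^(3+1)) = Θ(n^2 · (log n)^4).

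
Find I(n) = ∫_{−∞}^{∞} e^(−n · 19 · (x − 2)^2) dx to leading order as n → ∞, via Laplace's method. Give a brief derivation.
I(n) = sqrt(π/(19n))

Here φ(x) = 19 · (x − 2)^2 has its unique minimum at x* = 2 with φ(x*) = 0 and φ''(x*) = 38. Laplace's method gives
  I(n) ~ e^(−n φ(x*)) · sqrt(2π / (n · φ''(x*))) = sqrt(2π / (38n)) = sqrt(π/(19n)).
This is exact: substituting u = (x − 2)·sqrt(19n) gives I(n) = (1/sqrt(19n)) ∫_{−∞}^{∞} e^(−u^2) du = sqrt(π/(19n)).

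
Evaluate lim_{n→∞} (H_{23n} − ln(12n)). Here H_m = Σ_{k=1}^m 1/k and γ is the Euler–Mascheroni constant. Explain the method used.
lim = ln(23/12) + γ

By Euler-Maclaurin, H_m = ln m + γ + O(1/m). So
  H_{23n} − ln(12n) = ln(23n) + γ − ln(12n) + O(1/n)
                       = ln(23/12) + γ + O(1/n).
Hence the limit is ln(23/12) + γ.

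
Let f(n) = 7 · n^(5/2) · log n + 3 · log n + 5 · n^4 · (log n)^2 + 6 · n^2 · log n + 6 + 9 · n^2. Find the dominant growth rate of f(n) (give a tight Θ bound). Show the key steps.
f(n) ∈ Θ(n^4 · (log n)^2)

Compare the terms by growth order. For large n, n^a · (log n)^b dominates n^a' · (log n)^b' iff a > a', or (a = a' and b > b'). Ranking the 6 terms shows the dominant one is 5 · n^4 · (log n)^2. Hence f(n) ∈ Θ(n^4 · (log n)^2).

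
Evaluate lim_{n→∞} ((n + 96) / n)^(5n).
lim = e^480

Rewrite as (1 + 96/n)^(5n). By the standard limit (1 + x/n)^n → e^x, we have (1 + 96/n)^n → e^96, and raising to the 5th power gives e^480.
More precisely, ln[(1 + 96/n)^(5n)] = 5n · ln(1 + 96/n) = 5n · (96/n + O(1/n^2)) = 480 + O(1/n) → 480.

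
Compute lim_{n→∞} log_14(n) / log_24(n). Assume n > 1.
lim = ln(24) / ln(14) = log_14(24)

Change of base: log_14(n) = ln n / ln 14 and log_24(n) = ln n / ln 24. The ratio is (ln n / ln 14) · (ln 24 / ln n) = ln 24 / ln 14, a constant independent of n. So the limit is ln 24 / ln 14 = log_14(24).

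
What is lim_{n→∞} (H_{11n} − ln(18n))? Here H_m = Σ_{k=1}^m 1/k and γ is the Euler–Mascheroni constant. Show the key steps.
lim = ln(11/18) + γ

By Euler-Maclaurin, H_m = ln m + γ + O(1/m). So
  H_{11n} − ln(18n) = ln(11n) + γ − ln(18n) + O(1/n)
                       = ln(11/18) + γ + O(1/n).
Hence the limit is ln(11/18) + γ.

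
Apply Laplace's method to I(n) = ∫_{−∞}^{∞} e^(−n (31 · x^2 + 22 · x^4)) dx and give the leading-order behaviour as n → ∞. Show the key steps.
I(n) ~ sqrt(π/(31n))

φ(x) = 31 · x^2 + 22 · x^4 has its unique global minimum at x* = 0 (since φ'(x) = 62x + 88x^3 = 0 only at x = 0 for real x with both coefficients positive, and φ → ∞ as |x| → ∞). At x* = 0, φ(0) = 0 and φ''(0) = 62. Laplace's method then gives
  I(n) ~ sqrt(2π / (n · φ''(0))) · e^(−n φ(0)) = sqrt(2π / (62n)) = sqrt(π/(31n)).
The 22 · x^4 term contributes only at subleading order (an O(1/n) relative correction).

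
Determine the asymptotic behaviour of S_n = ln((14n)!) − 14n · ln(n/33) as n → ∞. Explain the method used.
S_n ~ 14n · (ln 462 − 1) + O(ln n)

Stirling: ln((14n)!) = 14n ln(14n) − 14n + O(ln n).
  S_n = 14n ln(14n) − 14n − 14n ln(n/33) + O(ln n)
      = 14n ln(14n) − 14n ln n + 14n ln 33 − 14n + O(ln n)
      = 14n ln 14 + 14n ln 33 − 14n + O(ln n)
      = 14n (ln 462 − 1) + O(ln n).
Numerically ln(462) − 1 ≈ 5.1356.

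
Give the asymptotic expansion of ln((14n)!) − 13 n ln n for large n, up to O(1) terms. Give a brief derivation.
ln((14n)!) − 13 n ln n = n ln n + 14(ln 14 − 1) n + (1/2) ln(2π·14n) + O(1/n)

Stirling: ln((14n)!) = 14n ln(14n) − 14n + (1/2) ln(2π·14n) + O(1/n).
Expand 14n ln(14n) = 14n (ln n + ln 14) = 14n ln n + 14n ln 14.
Subtract 13n ln n: leading term is (14 − 13) n ln n = n ln n. The next term is 14n ln 14 − 14n = 14(ln 14 − 1) n. Then the (1/2) ln(2π·14n) correction.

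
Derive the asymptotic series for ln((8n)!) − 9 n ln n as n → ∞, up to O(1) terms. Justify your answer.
ln((8n)!) − 9 n ln n = −n ln n + 8(ln 8 − 1) n + (1/2) ln(2π·8n) + O(1/n)

Stirling: ln((8n)!) = 8n ln(8n) − 8n + (1/2) ln(2π·8n) + O(1/n).
Expand 8n ln(8n) = 8n (ln n + ln 8) = 8n ln n + 8n ln 8.
Subtract 9n ln n: leading term is (8 − 9) n ln n = −n ln n. The next term is 8n ln 8 − 8n = 8(ln 8 − 1) n. Then the (1/2) ln(2π·8n) correction.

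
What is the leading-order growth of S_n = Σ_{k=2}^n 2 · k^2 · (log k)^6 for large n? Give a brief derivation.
S_n ~ 2 · n^3 · (log n)^6 / 3

By integral comparison, S_n = ∫_1^n 2 · x^2 · (log x)^6 dx + O(n^2 · (log n)^6). For the integral, the leading term of ∫_1^n x^2 (log x)^6 dx is n^3/3 · (log n)^6 (by repeated integration by parts; each step lowers the log-exponent and produces a relatively O(1/log n) correction). Hence S_n ~ 2 · n^3 · (log n)^6 / 3.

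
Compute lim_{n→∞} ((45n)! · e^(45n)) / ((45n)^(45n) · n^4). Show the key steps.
lim = 0

Stirling: (45n)! ~ sqrt(2π·45n) · (45n/e)^(45n). Hence
  (45n)! · e^(45n) / (45n)^(45n) ~ sqrt(2π·45n).
Dividing by n^4: sqrt(2π·45n) / n^4 = sqrt(2π·45) · n^((1−8)/2), so the expression behaves like sqrt(2π·45) · n^((1−8)/2) → 0.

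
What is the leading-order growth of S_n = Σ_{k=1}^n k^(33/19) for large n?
S_n ~ (19/52) · n^(52/19)

Integral comparison: Σ_{k=1}^n k^(33/19) = ∫_0^n x^(33/19) dx + O(n^(33/19)). The integral is n^(1 + 33/19) / (1 + 33/19) = n^((33+19)/19) / ((33+19)/19) = (19/52) · n^(52/19).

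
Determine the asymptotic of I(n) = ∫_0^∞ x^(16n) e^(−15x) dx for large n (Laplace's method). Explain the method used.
I(n) ~ (sqrt(2π·16n) / 15) · (16n/(15e))^(16n)

Write the integrand as exp(16n ln x − 15x) and set f(x) = 16n ln x − 15x. Then f'(x) = 16n/x − 15 = 0 at x* = 16n/15, and f''(x*) = −16n/x*^2 = −15^2/(16n). Laplace's method (interior maximum) gives
  I(n) ~ e^(f(x*)) · sqrt(2π / |f''(x*)|)
        = exp(16n ln(16n/15) − 16n) · sqrt(2π · 16n / 15^2)
        = (16n/15)^(16n) e^(−16n) · sqrt(2π·16n) / 15
        = (sqrt(2π·16n) / 15) · (16n/(15e))^(16n).
This matches Γ(16n+1)/15^(16n+1) with Stirling applied to Γ.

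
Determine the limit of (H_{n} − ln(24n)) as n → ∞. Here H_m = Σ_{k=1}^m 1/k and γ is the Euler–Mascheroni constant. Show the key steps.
lim = −ln 24 + γ

By Euler-Maclaurin, H_m = ln m + γ + O(1/m). So
  H_{n} − ln(24n) = ln(n) + γ − ln(24n) + O(1/n)
                       = ln(1/24) + γ + O(1/n).
Hence the limit is ln(1/24) + γ.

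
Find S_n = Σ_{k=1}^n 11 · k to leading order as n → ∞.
S_n ~ 11 · n^2 / 2

By integral comparison (Euler-Maclaurin), Σ_{k=1}^n 11 · k = 11 · ∫_0^n x^1 dx + O(n) = 11 · n^2/2 + O(n). (Equivalently, Faulhaber's formula gives the same leading term.)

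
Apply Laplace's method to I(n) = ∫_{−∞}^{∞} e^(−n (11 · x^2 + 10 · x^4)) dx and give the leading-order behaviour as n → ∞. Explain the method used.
I(n) ~ sqrt(π/(11n))

φ(x) = 11 · x^2 + 10 · x^4 has its unique global minimum at x* = 0 (since φ'(x) = 22x + 40x^3 = 0 only at x = 0 for real x with both coefficients positive, and φ → ∞ as |x| → ∞). At x* = 0, φ(0) = 0 and φ''(0) = 22. Laplace's method then gives
  I(n) ~ sqrt(2π / (n · φ''(0))) · e^(−n φ(0)) = sqrt(2π / (22n)) = sqrt(π/(11n)).
The 10 · x^4 term contributes only at subleading order (an O(1/n) relative correction).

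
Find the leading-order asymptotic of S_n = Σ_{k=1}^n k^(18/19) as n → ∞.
S_n ~ (19/37) · n^(37/19)

Integral comparison: Σ_{k=1}^n k^(18/19) = ∫_0^n x^(18/19) dx + O(n^(18/19)). The integral is n^(1 + 18/19) / (1 + 18/19) = n^((18+19)/19) / ((18+19)/19) = (19/37) · n^(37/19).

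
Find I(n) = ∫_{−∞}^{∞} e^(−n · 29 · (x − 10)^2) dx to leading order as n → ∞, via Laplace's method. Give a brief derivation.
I(n) = sqrt(π/(29n))

Here φ(x) = 29 · (x − 10)^2 has its unique minimum at x* = 10 with φ(x*) = 0 and φ''(x*) = 58. Laplace's method gives
  I(n) ~ e^(−n φ(x*)) · sqrt(2π / (n · φ''(x*))) = sqrt(2π / (58n)) = sqrt(π/(29n)).
This is exact: substituting u = (x − 10)·sqrt(29n) gives I(n) = (1/sqrt(29n)) ∫_{−∞}^{∞} e^(−u^2) du = sqrt(π/(29n)).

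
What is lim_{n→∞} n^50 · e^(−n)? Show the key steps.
lim = 0

Exponentials with base > 1 dominate every fixed polynomial: for any fixed c, n^c / e^n → 0 as n → ∞ (e.g. by the ratio test, or since e^n grows faster than any power of n). Hence n^50 · e^(−n) = n^50 / e^n → 0.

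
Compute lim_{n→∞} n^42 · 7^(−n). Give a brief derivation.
lim = 0

Exponentials with base > 1 dominate every fixed polynomial: for any fixed c, n^c / 7^n → 0 as n → ∞ (e.g. by the ratio test, or by writing 7^n = e^(n ln 7) and noting e^(n ln 7) / n^c → ∞). Hence n^42 · 7^(−n) = n^42 / 7^n → 0.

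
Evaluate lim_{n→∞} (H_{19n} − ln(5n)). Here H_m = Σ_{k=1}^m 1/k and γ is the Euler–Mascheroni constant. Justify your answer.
lim = ln(19/5) + γ

By Euler-Maclaurin, H_m = ln m + γ + O(1/m). So
  H_{19n} − ln(5n) = ln(19n) + γ − ln(5n) + O(1/n)
                       = ln(19/5) + γ + O(1/n).
Hence the limit is ln(19/5) + γ.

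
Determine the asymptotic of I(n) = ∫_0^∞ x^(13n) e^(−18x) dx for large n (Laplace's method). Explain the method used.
I(n) ~ (sqrt(2π·13n) / 18) · (13n/(18e))^(13n)

Write the integrand as exp(13n ln x − 18x) and set f(x) = 13n ln x − 18x. Then f'(x) = 13n/x − 18 = 0 at x* = 13n/18, and f''(x*) = −13n/x*^2 = −18^2/(13n). Laplace's method (interior maximum) gives
  I(n) ~ e^(f(x*)) · sqrt(2π / |f''(x*)|)
        = exp(13n ln(13n/18) − 13n) · sqrt(2π · 13n / 18^2)
        = (13n/18)^(13n) e^(−13n) · sqrt(2π·13n) / 18
        = (sqrt(2π·13n) / 18) · (13n/(18e))^(13n).
This matches Γ(13n+1)/18^(13n+1) with Stirling applied to Γ.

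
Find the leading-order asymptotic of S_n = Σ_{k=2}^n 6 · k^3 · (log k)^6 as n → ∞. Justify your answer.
S_n ~ 3 · n^4 · (log n)^6 / 2

By integral comparison, S_n = ∫_1^n 6 · x^3 · (log x)^6 dx + O(n^3 · (log n)^6). For the integral, the leading term of ∫_1^n x^3 (log x)^6 dx is n^4/4 · (log n)^6 (by repeated integration by parts; each step lowers the log-exponent and produces a relatively O(1/log n) correction). Hence S_n ~ 3 · n^4 · (log n)^6 / 2.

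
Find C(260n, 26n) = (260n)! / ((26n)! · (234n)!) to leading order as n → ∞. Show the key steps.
C(260n, 26n) ~ (10000000000/387420489)^(26n) · sqrt(5/(9π·26n))

Write N = 26n. Apply Stirling to each factorial:
  (10N)! ~ sqrt(2π·10N) · (10N/e)^(10N),
  N! ~ sqrt(2π N) · (N/e)^N,
  (9N)! ~ sqrt(2π·9N) · (9N/e)^(9N).
The exponential factors combine to (10N)^(10N) / (N^N · (9N)^(9N)) = 10^(10N)/9^(9N) = (10^10/9^9)^N = (10000000000/387420489)^N.
The square-root prefactors combine to sqrt(2π·10N) / (sqrt(2π N)·sqrt(2π·9N)) = sqrt(10 / (2π·9·N)) = sqrt(5/(9π·26n)).
Substituting N = 26n: C(260n, 26n) ~ (10000000000/387420489)^(26n) · sqrt(5/(9π·26n)).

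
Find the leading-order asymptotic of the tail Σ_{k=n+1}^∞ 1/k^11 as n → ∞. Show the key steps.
Σ_{k>n} 1/k^11 ~ 1/(10 · n^10)

Compare to the integral: ∫_{n}^∞ x^(−11) dx = [−x^(−10)/10]_{n}^∞ = 1/((11−1)·n^10). Euler-Maclaurin then gives
  Σ_{k>n} 1/k^11 = ∫_{n}^∞ dx/x^11 − 1/(2·n^11) + O(1/n^12).
(Equivalently this is ζ(11) − Σ_{k≤n} 1/k^11.)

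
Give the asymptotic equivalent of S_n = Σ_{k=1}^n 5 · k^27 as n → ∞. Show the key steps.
S_n ~ 5 · n^28 / 28

By integral comparison (Euler-Maclaurin), Σ_{k=1}^n 5 · k^27 = 5 · ∫_0^n x^27 dx + O(n^27) = 5 · n^28/28 + O(n^27). (Equivalently, Faulhaber's formula gives the same leading term.)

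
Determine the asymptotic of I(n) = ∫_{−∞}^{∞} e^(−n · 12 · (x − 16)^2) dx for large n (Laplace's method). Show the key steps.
I(n) = sqrt(π/(12n))

Here φ(x) = 12 · (x − 16)^2 has its unique minimum at x* = 16 with φ(x*) = 0 and φ''(x*) = 24. Laplace's method gives
  I(n) ~ e^(−n φ(x*)) · sqrt(2π / (n · φ''(x*))) = sqrt(2π / (24n)) = sqrt(π/(12n)).
This is exact: substituting u = (x − 16)·sqrt(12n) gives I(n) = (1/sqrt(12n)) ∫_{−∞}^{∞} e^(−u^2) du = sqrt(π/(12n)).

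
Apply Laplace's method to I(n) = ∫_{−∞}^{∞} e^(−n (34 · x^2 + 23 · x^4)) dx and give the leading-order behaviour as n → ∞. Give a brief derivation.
I(n) ~ sqrt(π/(34n))

φ(x) = 34 · x^2 + 23 · x^4 has its unique global minimum at x* = 0 (since φ'(x) = 68x + 92x^3 = 0 only at x = 0 for real x with both coefficients positive, and φ → ∞ as |x| → ∞). At x* = 0, φ(0) = 0 and φ''(0) = 68. Laplace's method then gives
  I(n) ~ sqrt(2π / (n · φ''(0))) · e^(−n φ(0)) = sqrt(2π / (68n)) = sqrt(π/(34n)).
The 23 · x^4 term contributes only at subleading order (an O(1/n) relative correction).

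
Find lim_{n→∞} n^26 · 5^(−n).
lim = 0

Exponentials with base > 1 dominate every fixed polynomial: for any fixed c, n^c / 5^n → 0 as n → ∞ (e.g. by the ratio test, or by writing 5^n = e^(n ln 5) and noting e^(n ln 5) / n^c → ∞). Hence n^26 · 5^(−n) = n^26 / 5^n → 0.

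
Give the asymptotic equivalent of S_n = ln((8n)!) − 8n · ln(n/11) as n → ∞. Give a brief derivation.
S_n ~ 8n · (ln 88 − 1) + O(ln n)

Stirling: ln((8n)!) = 8n ln(8n) − 8n + O(ln n).
  S_n = 8n ln(8n) − 8n − 8n ln(n/11) + O(ln n)
      = 8n ln(8n) − 8n ln n + 8n ln 11 − 8n + O(ln n)
      = 8n ln 8 + 8n ln 11 − 8n + O(ln n)
      = 8n (ln 88 − 1) + O(ln n).
Numerically ln(88) − 1 ≈ 3.4773.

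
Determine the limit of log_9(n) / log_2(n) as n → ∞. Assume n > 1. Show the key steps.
lim = ln(2) / ln(9) = log_9(2)

Change of base: log_9(n) = ln n / ln 9 and log_2(n) = ln n / ln 2. The ratio is (ln n / ln 9) · (ln 2 / ln n) = ln 2 / ln 9, a constant independent of n. So the limit is ln 2 / ln 9 = log_9(2).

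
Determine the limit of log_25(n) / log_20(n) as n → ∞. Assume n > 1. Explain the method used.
lim = ln(20) / ln(25) = log_25(20)

Change of base: log_25(n) = ln n / ln 25 and log_20(n) = ln n / ln 20. The ratio is (ln n / ln 25) · (ln 20 / ln n) = ln 20 / ln 25, a constant independent of n. So the limit is ln 20 / ln 25 = log_25(20).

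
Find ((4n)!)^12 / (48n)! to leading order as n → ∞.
((4n)!)^12/(48n)! ~ ((2π·4n)^(11/2) / sqrt(12)) · 12^(−12·4n)  →  0

Write N = 4n. Stirling: N! ~ sqrt(2π N)(N/e)^N and (12N)! ~ sqrt(2π·12N)·(12N/e)^(12N).
  (N!)^12/(12N)! ~ (2π N)^(12/2) (N/e)^(12N) / [sqrt(2π·12N) (12N/e)^(12N)]
     = (2π N)^(12/2) / sqrt(2π·12N) · (N/(12N))^(12N)
     = (2π N)^((12−1)/2) / sqrt(12) · 12^(−12N).
Since 12^12 > 1, the factor 12^(−12N) decays exponentially, so the ratio → 0. Substituting N = 4n gives the stated form.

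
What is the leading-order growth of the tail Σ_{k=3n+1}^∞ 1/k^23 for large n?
Σ_{k>3n} 1/k^23 ~ 1/(22 · (3n)^22)

Compare to the integral: ∫_{3n}^∞ x^(−23) dx = [−x^(−22)/22]_{3n}^∞ = 1/((23−1)·(3n)^22). Euler-Maclaurin then gives
  Σ_{k>3n} 1/k^23 = ∫_{3n}^∞ dx/x^23 − 1/(2·(3n)^23) + O(1/(3n)^24).
(Equivalently this is ζ(23) − Σ_{k≤3n} 1/k^23.)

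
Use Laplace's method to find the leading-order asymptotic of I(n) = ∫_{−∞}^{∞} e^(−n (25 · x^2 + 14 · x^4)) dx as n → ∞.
I(n) ~ sqrt(π/(25n))

φ(x) = 25 · x^2 + 14 · x^4 has its unique global minimum at x* = 0 (since φ'(x) = 50x + 56x^3 = 0 only at x = 0 for real x with both coefficients positive, and φ → ∞ as |x| → ∞). At x* = 0, φ(0) = 0 and φ''(0) = 50. Laplace's method then gives
  I(n) ~ sqrt(2π / (n · φ''(0))) · e^(−n φ(0)) = sqrt(2π / (50n)) = sqrt(π/(25n)).
The 14 · x^4 term contributes only at subleading order (an O(1/n) relative correction).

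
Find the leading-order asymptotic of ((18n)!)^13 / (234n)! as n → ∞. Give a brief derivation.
((18n)!)^13/(234n)! ~ ((2π·18n)^(12/2) / sqrt(13)) · 13^(−13·18n)  →  0

Write N = 18n. Stirling: N! ~ sqrt(2π N)(N/e)^N and (13N)! ~ sqrt(2π·13N)·(13N/e)^(13N).
  (N!)^13/(13N)! ~ (2π N)^(13/2) (N/e)^(13N) / [sqrt(2π·13N) (13N/e)^(13N)]
     = (2π N)^(13/2) / sqrt(2π·13N) · (N/(13N))^(13N)
     = (2π N)^((13−1)/2) / sqrt(13) · 13^(−13N).
Since 13^13 > 1, the factor 13^(−13N) decays exponentially, so the ratio → 0. Substituting N = 18n gives the stated form.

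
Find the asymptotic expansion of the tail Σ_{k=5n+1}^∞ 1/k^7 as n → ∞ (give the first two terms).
Σ_{k>5n} 1/k^7 = 1/(6 · (5n)^6) − 1/(2 · (5n)^7) + O(1/(5n)^8)

Compare to the integral: ∫_{5n}^∞ x^(−7) dx = [−x^(−6)/6]_{5n}^∞ = 1/((7−1)·(5n)^6). The Euler-Maclaurin correction adds −f(5n)/2 = −1/(2·(5n)^7). Euler-Maclaurin then gives
  Σ_{k>5n} 1/k^7 = ∫_{5n}^∞ dx/x^7 − 1/(2·(5n)^7) + O(1/(5n)^8).
(Equivalently this is ζ(7) − Σ_{k≤5n} 1/k^7.)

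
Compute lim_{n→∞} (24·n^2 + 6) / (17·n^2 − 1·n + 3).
lim = 24/17

For large n the leading n^2 terms dominate both numerator and denominator. Dividing top and bottom by n^2, every other term tends to 0, leaving 24/17.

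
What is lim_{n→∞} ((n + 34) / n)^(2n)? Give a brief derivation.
lim = e^68

Rewrite as (1 + 34/n)^(2n). By the standard limit (1 + x/n)^n → e^x, we have (1 + 34/n)^n → e^34, and raising to the 2nd power gives e^68.
More precisely, ln[(1 + 34/n)^(2n)] = 2n · ln(1 + 34/n) = 2n · (34/n + O(1/n^2)) = 68 + O(1/n) → 68.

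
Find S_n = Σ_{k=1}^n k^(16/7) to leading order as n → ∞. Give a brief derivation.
S_n ~ (7/23) · n^(23/7)

Integral comparison: Σ_{k=1}^n k^(16/7) = ∫_0^n x^(16/7) dx + O(n^(16/7)). The integral is n^(1 + 16/7) / (1 + 16/7) = n^((16+7)/7) / ((16+7)/7) = (7/23) · n^(23/7).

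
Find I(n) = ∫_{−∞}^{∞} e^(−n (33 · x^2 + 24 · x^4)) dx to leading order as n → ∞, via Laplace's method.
I(n) ~ sqrt(π/(33n))

φ(x) = 33 · x^2 + 24 · x^4 has its unique global minimum at x* = 0 (since φ'(x) = 66x + 96x^3 = 0 only at x = 0 for real x with both coefficients positive, and φ → ∞ as |x| → ∞). At x* = 0, φ(0) = 0 and φ''(0) = 66. Laplace's method then gives
  I(n) ~ sqrt(2π / (n · φ''(0))) · e^(−n φ(0)) = sqrt(2π / (66n)) = sqrt(π/(33n)).
The 24 · x^4 term contributes only at subleading order (an O(1/n) relative correction).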